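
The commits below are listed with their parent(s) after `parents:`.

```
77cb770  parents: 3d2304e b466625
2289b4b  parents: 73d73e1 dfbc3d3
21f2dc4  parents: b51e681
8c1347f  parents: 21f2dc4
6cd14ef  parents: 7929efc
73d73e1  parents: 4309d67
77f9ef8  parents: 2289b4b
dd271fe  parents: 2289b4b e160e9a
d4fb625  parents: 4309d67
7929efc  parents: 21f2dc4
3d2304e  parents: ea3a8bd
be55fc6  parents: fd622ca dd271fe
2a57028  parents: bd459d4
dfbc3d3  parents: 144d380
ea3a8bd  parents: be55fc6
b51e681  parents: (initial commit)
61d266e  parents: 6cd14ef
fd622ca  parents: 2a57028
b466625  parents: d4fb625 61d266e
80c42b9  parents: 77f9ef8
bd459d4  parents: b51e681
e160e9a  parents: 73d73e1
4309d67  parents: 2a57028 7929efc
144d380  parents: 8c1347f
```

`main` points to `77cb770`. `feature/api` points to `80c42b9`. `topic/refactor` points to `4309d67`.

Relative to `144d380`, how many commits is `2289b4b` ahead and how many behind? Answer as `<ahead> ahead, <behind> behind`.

Reachable from 2289b4b: {144d380, 21f2dc4, 2289b4b, 2a57028, 4309d67, 73d73e1, 7929efc, 8c1347f, b51e681, bd459d4, dfbc3d3}.
Reachable from 144d380: {144d380, 21f2dc4, 8c1347f, b51e681}.
Only in 2289b4b's history (ahead): {2289b4b, 2a57028, 4309d67, 73d73e1, 7929efc, bd459d4, dfbc3d3} — 7.
Only in 144d380's history (behind): {} — 0.

7 ahead, 0 behind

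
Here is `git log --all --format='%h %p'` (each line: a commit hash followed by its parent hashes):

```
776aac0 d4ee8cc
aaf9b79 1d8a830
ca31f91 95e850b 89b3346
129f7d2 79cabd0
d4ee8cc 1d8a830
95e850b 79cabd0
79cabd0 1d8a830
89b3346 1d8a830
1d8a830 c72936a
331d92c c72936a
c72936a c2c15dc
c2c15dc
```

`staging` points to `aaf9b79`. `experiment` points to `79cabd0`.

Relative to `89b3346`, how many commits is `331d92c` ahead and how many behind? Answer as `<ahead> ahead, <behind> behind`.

Reachable from 331d92c: {331d92c, c2c15dc, c72936a}.
Reachable from 89b3346: {1d8a830, 89b3346, c2c15dc, c72936a}.
Only in 331d92c's history (ahead): {331d92c} — 1.
Only in 89b3346's history (behind): {1d8a830, 89b3346} — 2.

1 ahead, 2 behind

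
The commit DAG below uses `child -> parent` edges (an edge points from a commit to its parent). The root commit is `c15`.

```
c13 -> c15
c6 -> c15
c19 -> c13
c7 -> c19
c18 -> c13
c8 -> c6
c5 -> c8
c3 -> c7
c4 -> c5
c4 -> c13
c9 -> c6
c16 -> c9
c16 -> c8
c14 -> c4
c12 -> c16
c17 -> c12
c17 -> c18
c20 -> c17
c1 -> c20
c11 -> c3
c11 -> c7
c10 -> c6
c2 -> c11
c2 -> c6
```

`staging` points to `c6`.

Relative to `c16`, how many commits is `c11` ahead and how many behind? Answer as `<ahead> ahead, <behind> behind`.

5 ahead, 4 behind

Reachable from c11: {c11, c13, c15, c19, c3, c7}.
Reachable from c16: {c15, c16, c6, c8, c9}.
Only in c11's history (ahead): {c11, c13, c19, c3, c7} — 5.
Only in c16's history (behind): {c16, c6, c8, c9} — 4.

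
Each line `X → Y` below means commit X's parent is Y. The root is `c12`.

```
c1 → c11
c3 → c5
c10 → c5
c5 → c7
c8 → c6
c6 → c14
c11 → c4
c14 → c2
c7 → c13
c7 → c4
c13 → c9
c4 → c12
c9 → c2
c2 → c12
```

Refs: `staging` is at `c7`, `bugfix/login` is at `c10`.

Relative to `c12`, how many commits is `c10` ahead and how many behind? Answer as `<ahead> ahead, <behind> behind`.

7 ahead, 0 behind

Reachable from c10: {c10, c12, c13, c2, c4, c5, c7, c9}.
Reachable from c12: {c12}.
Only in c10's history (ahead): {c10, c13, c2, c4, c5, c7, c9} — 7.
Only in c12's history (behind): {} — 0.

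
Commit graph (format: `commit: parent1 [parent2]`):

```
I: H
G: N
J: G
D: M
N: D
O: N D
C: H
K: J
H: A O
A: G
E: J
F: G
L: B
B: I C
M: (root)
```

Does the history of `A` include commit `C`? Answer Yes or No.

Ancestors of A: {A, D, G, M, N}.
C is not in that set, so it is not an ancestor of A.

No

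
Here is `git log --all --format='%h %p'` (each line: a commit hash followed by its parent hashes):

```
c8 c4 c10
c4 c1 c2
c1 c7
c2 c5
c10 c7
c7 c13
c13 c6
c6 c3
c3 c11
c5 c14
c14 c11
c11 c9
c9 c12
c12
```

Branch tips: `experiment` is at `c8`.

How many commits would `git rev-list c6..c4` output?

7

Reachable from c4: {c1, c11, c12, c13, c14, c2, c3, c4, c5, c6, c7, c9}.
Reachable from c6: {c11, c12, c3, c6, c9}.
In c4's history but not c6's: {c1, c13, c14, c2, c4, c5, c7} — 7 commits.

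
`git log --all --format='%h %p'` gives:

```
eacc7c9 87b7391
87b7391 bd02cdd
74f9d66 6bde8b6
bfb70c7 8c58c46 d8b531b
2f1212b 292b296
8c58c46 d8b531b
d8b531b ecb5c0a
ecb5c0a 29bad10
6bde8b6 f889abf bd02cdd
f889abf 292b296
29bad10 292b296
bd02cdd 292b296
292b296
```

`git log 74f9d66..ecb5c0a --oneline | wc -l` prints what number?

2

Reachable from ecb5c0a: {292b296, 29bad10, ecb5c0a}.
Reachable from 74f9d66: {292b296, 6bde8b6, 74f9d66, bd02cdd, f889abf}.
In ecb5c0a's history but not 74f9d66's: {29bad10, ecb5c0a} — 2 commits.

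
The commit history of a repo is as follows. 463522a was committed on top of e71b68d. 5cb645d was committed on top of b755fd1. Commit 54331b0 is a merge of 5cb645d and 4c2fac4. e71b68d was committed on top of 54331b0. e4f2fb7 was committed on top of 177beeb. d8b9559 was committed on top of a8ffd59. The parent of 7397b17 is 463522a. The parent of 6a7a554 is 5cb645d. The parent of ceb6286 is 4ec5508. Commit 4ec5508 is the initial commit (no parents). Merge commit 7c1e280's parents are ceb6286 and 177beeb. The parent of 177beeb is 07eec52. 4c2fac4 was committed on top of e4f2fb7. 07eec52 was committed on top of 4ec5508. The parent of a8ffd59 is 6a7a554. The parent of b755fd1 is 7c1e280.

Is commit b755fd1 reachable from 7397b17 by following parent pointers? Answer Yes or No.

Yes

Ancestors of 7397b17 (commits reachable by following parents): {07eec52, 177beeb, 463522a, 4c2fac4, 4ec5508, 54331b0, 5cb645d, 7397b17, 7c1e280, b755fd1, ceb6286, e4f2fb7, e71b68d}.
b755fd1 is in that set, so it is an ancestor of 7397b17.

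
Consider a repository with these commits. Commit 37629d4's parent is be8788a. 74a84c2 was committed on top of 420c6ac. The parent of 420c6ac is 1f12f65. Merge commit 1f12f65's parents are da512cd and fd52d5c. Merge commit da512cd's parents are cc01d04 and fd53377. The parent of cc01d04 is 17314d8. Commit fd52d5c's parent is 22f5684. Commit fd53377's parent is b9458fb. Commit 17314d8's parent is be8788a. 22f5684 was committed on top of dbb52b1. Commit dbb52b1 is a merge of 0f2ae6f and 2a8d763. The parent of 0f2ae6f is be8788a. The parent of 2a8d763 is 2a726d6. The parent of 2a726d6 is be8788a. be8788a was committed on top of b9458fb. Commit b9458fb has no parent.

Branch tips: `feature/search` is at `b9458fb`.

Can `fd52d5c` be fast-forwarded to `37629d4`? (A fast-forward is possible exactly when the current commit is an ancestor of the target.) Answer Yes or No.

No

A fast-forward from fd52d5c to 37629d4 is possible iff fd52d5c is an ancestor of 37629d4.
Ancestors of 37629d4: {37629d4, b9458fb, be8788a}.
fd52d5c is not among them, so fast-forward is not possible.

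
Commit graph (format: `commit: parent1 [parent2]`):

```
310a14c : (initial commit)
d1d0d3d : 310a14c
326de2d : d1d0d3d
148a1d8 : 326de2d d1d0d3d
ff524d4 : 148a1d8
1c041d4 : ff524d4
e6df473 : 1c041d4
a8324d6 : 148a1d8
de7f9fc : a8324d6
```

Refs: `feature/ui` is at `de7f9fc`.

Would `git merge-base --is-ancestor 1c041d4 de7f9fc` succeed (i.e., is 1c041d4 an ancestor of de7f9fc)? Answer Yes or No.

No

Ancestors of de7f9fc: {148a1d8, 310a14c, 326de2d, a8324d6, d1d0d3d, de7f9fc}.
1c041d4 is not in that set, so it is not an ancestor of de7f9fc.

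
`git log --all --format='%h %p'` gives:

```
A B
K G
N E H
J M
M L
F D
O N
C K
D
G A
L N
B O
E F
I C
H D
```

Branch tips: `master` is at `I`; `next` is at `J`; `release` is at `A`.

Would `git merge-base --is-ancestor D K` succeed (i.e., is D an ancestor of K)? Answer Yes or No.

Yes

Ancestors of K (commits reachable by following parents): {A, B, D, E, F, G, H, K, N, O}.
D is in that set, so it is an ancestor of K.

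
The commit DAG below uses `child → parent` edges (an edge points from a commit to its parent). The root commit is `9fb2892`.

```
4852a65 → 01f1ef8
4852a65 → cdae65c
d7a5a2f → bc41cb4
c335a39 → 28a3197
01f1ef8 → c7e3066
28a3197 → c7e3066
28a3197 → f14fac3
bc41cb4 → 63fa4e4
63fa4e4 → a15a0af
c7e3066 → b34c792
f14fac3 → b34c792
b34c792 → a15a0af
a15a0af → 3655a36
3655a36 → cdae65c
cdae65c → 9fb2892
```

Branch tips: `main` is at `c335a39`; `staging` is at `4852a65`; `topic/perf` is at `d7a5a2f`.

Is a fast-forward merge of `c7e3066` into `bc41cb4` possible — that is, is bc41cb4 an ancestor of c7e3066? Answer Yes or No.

A fast-forward from bc41cb4 to c7e3066 is possible iff bc41cb4 is an ancestor of c7e3066.
Ancestors of c7e3066: {3655a36, 9fb2892, a15a0af, b34c792, c7e3066, cdae65c}.
bc41cb4 is not among them, so fast-forward is not possible.

No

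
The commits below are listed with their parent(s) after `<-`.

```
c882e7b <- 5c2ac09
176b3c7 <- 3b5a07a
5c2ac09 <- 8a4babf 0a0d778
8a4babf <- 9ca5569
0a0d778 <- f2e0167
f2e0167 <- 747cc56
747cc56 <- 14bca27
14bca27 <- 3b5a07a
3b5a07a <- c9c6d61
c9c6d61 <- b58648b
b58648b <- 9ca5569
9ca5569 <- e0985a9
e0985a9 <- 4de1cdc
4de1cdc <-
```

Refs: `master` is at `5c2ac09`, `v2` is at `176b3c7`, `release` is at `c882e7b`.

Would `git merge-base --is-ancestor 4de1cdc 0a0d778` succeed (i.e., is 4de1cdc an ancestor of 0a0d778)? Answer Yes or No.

Yes

Ancestors of 0a0d778 (commits reachable by following parents): {0a0d778, 14bca27, 3b5a07a, 4de1cdc, 747cc56, 9ca5569, b58648b, c9c6d61, e0985a9, f2e0167}.
4de1cdc is in that set, so it is an ancestor of 0a0d778.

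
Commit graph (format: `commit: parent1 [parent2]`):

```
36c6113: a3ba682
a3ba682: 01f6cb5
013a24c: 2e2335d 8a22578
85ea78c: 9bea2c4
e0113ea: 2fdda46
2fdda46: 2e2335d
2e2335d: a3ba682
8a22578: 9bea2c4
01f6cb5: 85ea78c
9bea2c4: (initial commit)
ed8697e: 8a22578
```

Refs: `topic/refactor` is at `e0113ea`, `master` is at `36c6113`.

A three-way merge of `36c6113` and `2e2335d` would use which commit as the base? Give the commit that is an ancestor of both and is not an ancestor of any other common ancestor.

a3ba682

Ancestors of 36c6113: {01f6cb5, 36c6113, 85ea78c, 9bea2c4, a3ba682}.
Ancestors of 2e2335d: {01f6cb5, 2e2335d, 85ea78c, 9bea2c4, a3ba682}.
Common ancestors: {01f6cb5, 85ea78c, 9bea2c4, a3ba682}.
Among these, a3ba682 is not an ancestor of any other common ancestor — it is the merge base.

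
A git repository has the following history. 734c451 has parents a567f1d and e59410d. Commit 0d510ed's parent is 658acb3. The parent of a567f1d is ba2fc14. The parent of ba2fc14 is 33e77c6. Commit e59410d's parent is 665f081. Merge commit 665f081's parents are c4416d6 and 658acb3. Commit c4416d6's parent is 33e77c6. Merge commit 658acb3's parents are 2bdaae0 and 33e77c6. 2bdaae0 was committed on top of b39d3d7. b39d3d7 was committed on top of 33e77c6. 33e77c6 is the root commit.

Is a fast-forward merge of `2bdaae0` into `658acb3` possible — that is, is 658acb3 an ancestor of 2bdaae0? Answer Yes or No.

A fast-forward from 658acb3 to 2bdaae0 is possible iff 658acb3 is an ancestor of 2bdaae0.
Ancestors of 2bdaae0: {2bdaae0, 33e77c6, b39d3d7}.
658acb3 is not among them, so fast-forward is not possible.

No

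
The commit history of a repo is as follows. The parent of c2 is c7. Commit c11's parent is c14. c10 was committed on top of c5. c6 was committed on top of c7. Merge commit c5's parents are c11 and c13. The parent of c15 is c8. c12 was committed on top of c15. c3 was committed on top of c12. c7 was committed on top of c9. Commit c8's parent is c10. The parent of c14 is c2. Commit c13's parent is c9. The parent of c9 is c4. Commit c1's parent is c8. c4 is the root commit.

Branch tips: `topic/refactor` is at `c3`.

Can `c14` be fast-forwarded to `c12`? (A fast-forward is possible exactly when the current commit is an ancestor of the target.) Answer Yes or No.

A fast-forward from c14 to c12 is possible iff c14 is an ancestor of c12.
Ancestors of c12: {c10, c11, c12, c13, c14, c15, c2, c4, c5, c7, c8, c9}.
c14 is among them, so fast-forward is possible.

Yes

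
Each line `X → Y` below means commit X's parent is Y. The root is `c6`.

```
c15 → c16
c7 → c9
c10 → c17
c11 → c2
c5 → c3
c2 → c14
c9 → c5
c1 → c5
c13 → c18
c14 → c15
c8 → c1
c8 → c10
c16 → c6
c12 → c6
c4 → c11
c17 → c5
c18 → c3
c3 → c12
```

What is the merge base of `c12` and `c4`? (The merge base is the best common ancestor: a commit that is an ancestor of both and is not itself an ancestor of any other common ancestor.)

Ancestors of c12: {c12, c6}.
Ancestors of c4: {c11, c14, c15, c16, c2, c4, c6}.
Common ancestors: {c6}.
The only common ancestor is c6, so it is the merge base.

c6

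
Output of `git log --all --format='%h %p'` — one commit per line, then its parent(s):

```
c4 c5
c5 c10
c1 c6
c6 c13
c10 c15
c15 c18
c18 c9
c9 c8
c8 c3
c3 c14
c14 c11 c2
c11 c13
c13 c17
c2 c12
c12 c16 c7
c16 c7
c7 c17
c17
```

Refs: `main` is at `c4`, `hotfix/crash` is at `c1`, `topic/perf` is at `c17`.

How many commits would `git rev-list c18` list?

12

Walking parent pointers from c18: reachable set = {c11, c12, c13, c14, c16, c17, c18, c2, c3, c7, c8, c9}.
That is 12 commits.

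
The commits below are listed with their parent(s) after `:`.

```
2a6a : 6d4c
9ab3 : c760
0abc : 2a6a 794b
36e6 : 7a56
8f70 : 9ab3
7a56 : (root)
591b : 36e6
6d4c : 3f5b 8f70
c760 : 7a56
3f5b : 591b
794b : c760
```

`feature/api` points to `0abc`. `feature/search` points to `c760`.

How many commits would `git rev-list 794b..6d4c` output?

Reachable from 6d4c: {36e6, 3f5b, 591b, 6d4c, 7a56, 8f70, 9ab3, c760}.
Reachable from 794b: {794b, 7a56, c760}.
In 6d4c's history but not 794b's: {36e6, 3f5b, 591b, 6d4c, 8f70, 9ab3} — 6 commits.

6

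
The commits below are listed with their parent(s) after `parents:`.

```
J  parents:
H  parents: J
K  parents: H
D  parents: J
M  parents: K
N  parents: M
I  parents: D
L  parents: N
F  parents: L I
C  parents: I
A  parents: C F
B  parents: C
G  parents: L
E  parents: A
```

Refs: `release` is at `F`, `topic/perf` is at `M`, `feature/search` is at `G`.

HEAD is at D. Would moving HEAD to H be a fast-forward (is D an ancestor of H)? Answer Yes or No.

No

A fast-forward from D to H is possible iff D is an ancestor of H.
Ancestors of H: {H, J}.
D is not among them, so fast-forward is not possible.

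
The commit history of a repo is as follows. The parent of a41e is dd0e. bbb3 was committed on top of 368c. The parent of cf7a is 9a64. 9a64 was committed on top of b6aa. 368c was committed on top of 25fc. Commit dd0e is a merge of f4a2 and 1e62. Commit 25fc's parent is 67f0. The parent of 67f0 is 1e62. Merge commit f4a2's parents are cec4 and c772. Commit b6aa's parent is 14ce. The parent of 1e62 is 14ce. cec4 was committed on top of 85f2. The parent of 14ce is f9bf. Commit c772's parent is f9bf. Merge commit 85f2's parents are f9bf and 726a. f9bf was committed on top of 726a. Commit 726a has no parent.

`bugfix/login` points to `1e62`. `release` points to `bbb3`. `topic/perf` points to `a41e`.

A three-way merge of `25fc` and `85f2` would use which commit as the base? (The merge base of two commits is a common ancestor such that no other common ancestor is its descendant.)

f9bf

Ancestors of 25fc: {14ce, 1e62, 25fc, 67f0, 726a, f9bf}.
Ancestors of 85f2: {726a, 85f2, f9bf}.
Common ancestors: {726a, f9bf}.
Among these, f9bf is not an ancestor of any other common ancestor — it is the merge base.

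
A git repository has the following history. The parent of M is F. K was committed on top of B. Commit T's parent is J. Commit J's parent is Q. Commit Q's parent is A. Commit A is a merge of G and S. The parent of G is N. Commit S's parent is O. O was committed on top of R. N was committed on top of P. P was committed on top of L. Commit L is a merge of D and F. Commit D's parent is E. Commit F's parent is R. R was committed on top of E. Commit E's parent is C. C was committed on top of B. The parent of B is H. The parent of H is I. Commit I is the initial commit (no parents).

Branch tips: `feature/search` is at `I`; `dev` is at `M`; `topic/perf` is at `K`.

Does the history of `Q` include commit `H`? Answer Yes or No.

Ancestors of Q (commits reachable by following parents): {A, B, C, D, E, F, G, H, I, L, N, O, P, Q, R, S}.
H is in that set, so it is an ancestor of Q.

Yes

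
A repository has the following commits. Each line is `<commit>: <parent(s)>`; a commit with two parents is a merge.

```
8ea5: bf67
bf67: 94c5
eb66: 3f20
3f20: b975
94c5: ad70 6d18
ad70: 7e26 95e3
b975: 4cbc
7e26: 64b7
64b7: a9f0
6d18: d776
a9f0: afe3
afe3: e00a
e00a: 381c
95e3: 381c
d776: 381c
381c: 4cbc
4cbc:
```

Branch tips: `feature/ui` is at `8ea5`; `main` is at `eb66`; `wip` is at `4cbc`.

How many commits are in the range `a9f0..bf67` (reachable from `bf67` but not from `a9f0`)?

Reachable from bf67: {381c, 4cbc, 64b7, 6d18, 7e26, 94c5, 95e3, a9f0, ad70, afe3, bf67, d776, e00a}.
Reachable from a9f0: {381c, 4cbc, a9f0, afe3, e00a}.
In bf67's history but not a9f0's: {64b7, 6d18, 7e26, 94c5, 95e3, ad70, bf67, d776} — 8 commits.

8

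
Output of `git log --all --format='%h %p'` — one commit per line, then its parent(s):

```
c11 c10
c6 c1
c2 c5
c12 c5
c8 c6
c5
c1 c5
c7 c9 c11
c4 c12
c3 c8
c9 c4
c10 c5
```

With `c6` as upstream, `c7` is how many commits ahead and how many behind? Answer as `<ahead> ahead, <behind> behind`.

6 ahead, 2 behind

Reachable from c7: {c10, c11, c12, c4, c5, c7, c9}.
Reachable from c6: {c1, c5, c6}.
Only in c7's history (ahead): {c10, c11, c12, c4, c7, c9} — 6.
Only in c6's history (behind): {c1, c6} — 2.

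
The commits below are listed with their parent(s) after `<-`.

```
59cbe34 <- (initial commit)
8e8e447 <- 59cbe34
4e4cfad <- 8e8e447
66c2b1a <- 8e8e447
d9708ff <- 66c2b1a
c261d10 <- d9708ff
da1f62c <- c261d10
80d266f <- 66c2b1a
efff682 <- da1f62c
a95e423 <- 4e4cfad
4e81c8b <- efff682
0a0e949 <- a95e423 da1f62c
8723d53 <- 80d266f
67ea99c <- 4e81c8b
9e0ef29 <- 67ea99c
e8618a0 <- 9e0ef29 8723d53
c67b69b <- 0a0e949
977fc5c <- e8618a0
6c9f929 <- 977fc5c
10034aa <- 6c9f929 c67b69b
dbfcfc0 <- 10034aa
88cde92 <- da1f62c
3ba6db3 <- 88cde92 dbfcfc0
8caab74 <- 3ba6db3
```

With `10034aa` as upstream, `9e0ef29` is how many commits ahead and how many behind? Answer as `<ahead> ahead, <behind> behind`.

Reachable from 9e0ef29: {4e81c8b, 59cbe34, 66c2b1a, 67ea99c, 8e8e447, 9e0ef29, c261d10, d9708ff, da1f62c, efff682}.
Reachable from 10034aa: {0a0e949, 10034aa, 4e4cfad, 4e81c8b, 59cbe34, 66c2b1a, 67ea99c, 6c9f929, 80d266f, 8723d53, 8e8e447, 977fc5c, 9e0ef29, a95e423, c261d10, c67b69b, d9708ff, da1f62c, e8618a0, efff682}.
Only in 9e0ef29's history (ahead): {} — 0.
Only in 10034aa's history (behind): {0a0e949, 10034aa, 4e4cfad, 6c9f929, 80d266f, 8723d53, 977fc5c, a95e423, c67b69b, e8618a0} — 10.

0 ahead, 10 behind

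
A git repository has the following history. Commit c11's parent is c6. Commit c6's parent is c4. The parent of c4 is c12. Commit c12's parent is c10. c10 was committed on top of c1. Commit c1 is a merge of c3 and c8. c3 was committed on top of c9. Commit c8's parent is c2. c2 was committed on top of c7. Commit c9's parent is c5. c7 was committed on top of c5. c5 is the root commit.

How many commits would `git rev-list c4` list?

10

Walking parent pointers from c4: reachable set = {c1, c10, c12, c2, c3, c4, c5, c7, c8, c9}.
That is 10 commits.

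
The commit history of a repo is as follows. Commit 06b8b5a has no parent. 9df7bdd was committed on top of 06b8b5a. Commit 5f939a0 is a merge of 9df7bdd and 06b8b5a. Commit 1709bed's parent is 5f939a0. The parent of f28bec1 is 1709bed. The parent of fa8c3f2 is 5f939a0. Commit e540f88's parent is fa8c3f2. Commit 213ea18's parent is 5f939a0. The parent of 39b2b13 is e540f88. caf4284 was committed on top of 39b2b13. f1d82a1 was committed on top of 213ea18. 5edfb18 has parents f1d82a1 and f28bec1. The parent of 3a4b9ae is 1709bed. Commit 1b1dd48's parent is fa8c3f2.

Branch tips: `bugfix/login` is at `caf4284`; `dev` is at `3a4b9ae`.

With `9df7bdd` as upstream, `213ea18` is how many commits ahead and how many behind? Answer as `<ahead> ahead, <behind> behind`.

2 ahead, 0 behind

Reachable from 213ea18: {06b8b5a, 213ea18, 5f939a0, 9df7bdd}.
Reachable from 9df7bdd: {06b8b5a, 9df7bdd}.
Only in 213ea18's history (ahead): {213ea18, 5f939a0} — 2.
Only in 9df7bdd's history (behind): {} — 0.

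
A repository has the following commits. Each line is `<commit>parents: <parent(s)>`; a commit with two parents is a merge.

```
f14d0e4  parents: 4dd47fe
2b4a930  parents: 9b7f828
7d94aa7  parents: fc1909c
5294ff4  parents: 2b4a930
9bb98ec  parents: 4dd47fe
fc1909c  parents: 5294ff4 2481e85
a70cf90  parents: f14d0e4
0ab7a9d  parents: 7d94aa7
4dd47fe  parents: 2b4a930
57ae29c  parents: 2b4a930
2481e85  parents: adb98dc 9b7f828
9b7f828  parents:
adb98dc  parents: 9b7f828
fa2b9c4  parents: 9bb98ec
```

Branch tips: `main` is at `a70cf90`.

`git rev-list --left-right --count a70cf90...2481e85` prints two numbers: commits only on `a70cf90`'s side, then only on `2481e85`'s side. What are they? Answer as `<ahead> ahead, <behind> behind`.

4 ahead, 2 behind

Reachable from a70cf90: {2b4a930, 4dd47fe, 9b7f828, a70cf90, f14d0e4}.
Reachable from 2481e85: {2481e85, 9b7f828, adb98dc}.
Only in a70cf90's history (ahead): {2b4a930, 4dd47fe, a70cf90, f14d0e4} — 4.
Only in 2481e85's history (behind): {2481e85, adb98dc} — 2.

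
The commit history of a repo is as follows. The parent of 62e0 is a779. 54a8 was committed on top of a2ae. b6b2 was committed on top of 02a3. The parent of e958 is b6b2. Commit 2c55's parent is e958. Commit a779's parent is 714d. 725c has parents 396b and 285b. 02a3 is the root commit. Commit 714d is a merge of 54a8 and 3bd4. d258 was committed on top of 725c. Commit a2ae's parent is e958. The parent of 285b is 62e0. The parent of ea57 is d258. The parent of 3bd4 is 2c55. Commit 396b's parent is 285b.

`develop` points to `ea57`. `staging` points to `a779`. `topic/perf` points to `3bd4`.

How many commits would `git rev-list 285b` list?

11

Walking parent pointers from 285b: reachable set = {02a3, 285b, 2c55, 3bd4, 54a8, 62e0, 714d, a2ae, a779, b6b2, e958}.
That is 11 commits.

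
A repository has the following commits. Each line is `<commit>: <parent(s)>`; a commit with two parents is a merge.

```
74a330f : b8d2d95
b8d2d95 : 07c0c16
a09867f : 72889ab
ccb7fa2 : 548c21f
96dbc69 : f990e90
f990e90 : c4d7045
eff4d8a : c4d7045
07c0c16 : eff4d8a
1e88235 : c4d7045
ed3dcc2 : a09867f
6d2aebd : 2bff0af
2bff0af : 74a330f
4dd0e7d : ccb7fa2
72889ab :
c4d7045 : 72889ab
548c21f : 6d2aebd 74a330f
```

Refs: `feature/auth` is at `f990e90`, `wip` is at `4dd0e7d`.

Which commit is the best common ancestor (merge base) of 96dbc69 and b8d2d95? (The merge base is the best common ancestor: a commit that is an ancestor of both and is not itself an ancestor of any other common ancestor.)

c4d7045

Ancestors of 96dbc69: {72889ab, 96dbc69, c4d7045, f990e90}.
Ancestors of b8d2d95: {07c0c16, 72889ab, b8d2d95, c4d7045, eff4d8a}.
Common ancestors: {72889ab, c4d7045}.
Among these, c4d7045 is not an ancestor of any other common ancestor — it is the merge base.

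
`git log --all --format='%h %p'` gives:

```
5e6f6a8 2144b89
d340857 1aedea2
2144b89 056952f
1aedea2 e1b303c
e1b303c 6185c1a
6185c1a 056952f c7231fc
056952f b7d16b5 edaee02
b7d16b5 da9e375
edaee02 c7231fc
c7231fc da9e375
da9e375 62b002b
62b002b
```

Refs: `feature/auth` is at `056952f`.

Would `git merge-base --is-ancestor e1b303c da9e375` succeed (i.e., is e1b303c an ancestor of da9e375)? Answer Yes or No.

Ancestors of da9e375: {62b002b, da9e375}.
e1b303c is not in that set, so it is not an ancestor of da9e375.

No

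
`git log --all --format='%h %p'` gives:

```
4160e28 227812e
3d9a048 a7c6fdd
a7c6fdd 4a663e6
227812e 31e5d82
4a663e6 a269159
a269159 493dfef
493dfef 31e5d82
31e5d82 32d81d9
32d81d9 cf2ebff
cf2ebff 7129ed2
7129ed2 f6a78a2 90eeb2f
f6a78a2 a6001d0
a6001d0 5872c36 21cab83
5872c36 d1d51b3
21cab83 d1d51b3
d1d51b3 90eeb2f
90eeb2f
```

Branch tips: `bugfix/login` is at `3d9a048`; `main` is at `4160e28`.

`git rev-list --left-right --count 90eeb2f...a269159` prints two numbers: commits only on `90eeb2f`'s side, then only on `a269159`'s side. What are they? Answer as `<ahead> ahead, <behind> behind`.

0 ahead, 11 behind

Reachable from 90eeb2f: {90eeb2f}.
Reachable from a269159: {21cab83, 31e5d82, 32d81d9, 493dfef, 5872c36, 7129ed2, 90eeb2f, a269159, a6001d0, cf2ebff, d1d51b3, f6a78a2}.
Only in 90eeb2f's history (ahead): {} — 0.
Only in a269159's history (behind): {21cab83, 31e5d82, 32d81d9, 493dfef, 5872c36, 7129ed2, a269159, a6001d0, cf2ebff, d1d51b3, f6a78a2} — 11.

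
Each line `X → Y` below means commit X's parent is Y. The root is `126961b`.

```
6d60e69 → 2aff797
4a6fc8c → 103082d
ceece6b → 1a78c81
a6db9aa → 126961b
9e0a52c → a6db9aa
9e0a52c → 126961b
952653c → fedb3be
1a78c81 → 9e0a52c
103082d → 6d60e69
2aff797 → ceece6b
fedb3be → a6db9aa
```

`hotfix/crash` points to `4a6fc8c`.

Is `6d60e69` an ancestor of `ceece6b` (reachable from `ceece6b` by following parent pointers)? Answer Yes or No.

No

Ancestors of ceece6b: {126961b, 1a78c81, 9e0a52c, a6db9aa, ceece6b}.
6d60e69 is not in that set, so it is not an ancestor of ceece6b.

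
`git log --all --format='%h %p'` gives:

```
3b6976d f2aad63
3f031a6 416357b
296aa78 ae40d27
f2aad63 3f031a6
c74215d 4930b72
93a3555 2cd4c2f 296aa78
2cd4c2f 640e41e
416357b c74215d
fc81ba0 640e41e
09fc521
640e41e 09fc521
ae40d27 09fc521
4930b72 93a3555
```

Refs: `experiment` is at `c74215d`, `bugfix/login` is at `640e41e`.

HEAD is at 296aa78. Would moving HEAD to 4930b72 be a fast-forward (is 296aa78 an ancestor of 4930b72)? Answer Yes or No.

Yes

A fast-forward from 296aa78 to 4930b72 is possible iff 296aa78 is an ancestor of 4930b72.
Ancestors of 4930b72: {09fc521, 296aa78, 2cd4c2f, 4930b72, 640e41e, 93a3555, ae40d27}.
296aa78 is among them, so fast-forward is possible.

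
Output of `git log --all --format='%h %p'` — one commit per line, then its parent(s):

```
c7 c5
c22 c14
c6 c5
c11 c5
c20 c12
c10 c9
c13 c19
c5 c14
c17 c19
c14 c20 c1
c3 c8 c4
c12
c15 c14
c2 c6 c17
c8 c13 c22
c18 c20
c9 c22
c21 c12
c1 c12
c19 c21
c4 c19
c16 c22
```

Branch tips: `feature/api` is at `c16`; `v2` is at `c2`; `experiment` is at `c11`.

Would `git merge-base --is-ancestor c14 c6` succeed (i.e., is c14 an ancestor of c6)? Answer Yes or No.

Yes

Ancestors of c6 (commits reachable by following parents): {c1, c12, c14, c20, c5, c6}.
c14 is in that set, so it is an ancestor of c6.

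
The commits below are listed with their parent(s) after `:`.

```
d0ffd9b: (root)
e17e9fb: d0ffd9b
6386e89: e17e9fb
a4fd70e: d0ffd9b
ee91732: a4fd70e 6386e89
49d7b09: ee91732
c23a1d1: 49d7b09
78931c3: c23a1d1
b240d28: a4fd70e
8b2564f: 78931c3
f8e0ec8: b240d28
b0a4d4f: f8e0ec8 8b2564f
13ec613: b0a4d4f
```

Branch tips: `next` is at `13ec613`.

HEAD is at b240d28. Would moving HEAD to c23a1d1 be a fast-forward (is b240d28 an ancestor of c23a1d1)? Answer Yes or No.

No

A fast-forward from b240d28 to c23a1d1 is possible iff b240d28 is an ancestor of c23a1d1.
Ancestors of c23a1d1: {49d7b09, 6386e89, a4fd70e, c23a1d1, d0ffd9b, e17e9fb, ee91732}.
b240d28 is not among them, so fast-forward is not possible.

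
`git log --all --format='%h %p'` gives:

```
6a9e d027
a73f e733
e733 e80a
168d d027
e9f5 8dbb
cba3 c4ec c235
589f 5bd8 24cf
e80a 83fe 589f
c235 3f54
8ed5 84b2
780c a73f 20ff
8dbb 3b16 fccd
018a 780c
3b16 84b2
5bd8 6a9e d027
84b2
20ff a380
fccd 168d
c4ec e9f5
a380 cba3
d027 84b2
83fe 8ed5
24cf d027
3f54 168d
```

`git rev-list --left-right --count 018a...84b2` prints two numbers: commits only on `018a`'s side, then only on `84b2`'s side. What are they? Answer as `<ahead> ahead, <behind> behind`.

Reachable from 018a: {018a, 168d, 20ff, 24cf, 3b16, 3f54, 589f, 5bd8, 6a9e, 780c, 83fe, 84b2, 8dbb, 8ed5, a380, a73f, c235, c4ec, cba3, d027, e733, e80a, e9f5, fccd}.
Reachable from 84b2: {84b2}.
Only in 018a's history (ahead): {018a, 168d, 20ff, 24cf, 3b16, 3f54, 589f, 5bd8, 6a9e, 780c, 83fe, 8dbb, 8ed5, a380, a73f, c235, c4ec, cba3, d027, e733, e80a, e9f5, fccd} — 23.
Only in 84b2's history (behind): {} — 0.

23 ahead, 0 behind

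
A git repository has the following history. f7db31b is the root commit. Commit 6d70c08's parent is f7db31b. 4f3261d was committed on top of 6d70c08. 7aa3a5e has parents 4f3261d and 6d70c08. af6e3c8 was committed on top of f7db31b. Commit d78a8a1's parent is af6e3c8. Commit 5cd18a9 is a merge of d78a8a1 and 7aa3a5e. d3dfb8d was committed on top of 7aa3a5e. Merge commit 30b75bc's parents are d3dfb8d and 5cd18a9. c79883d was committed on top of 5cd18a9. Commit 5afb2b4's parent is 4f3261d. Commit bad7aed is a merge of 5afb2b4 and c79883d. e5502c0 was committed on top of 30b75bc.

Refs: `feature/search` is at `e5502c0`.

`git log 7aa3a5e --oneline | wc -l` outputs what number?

4

Walking parent pointers from 7aa3a5e: reachable set = {4f3261d, 6d70c08, 7aa3a5e, f7db31b}.
That is 4 commits.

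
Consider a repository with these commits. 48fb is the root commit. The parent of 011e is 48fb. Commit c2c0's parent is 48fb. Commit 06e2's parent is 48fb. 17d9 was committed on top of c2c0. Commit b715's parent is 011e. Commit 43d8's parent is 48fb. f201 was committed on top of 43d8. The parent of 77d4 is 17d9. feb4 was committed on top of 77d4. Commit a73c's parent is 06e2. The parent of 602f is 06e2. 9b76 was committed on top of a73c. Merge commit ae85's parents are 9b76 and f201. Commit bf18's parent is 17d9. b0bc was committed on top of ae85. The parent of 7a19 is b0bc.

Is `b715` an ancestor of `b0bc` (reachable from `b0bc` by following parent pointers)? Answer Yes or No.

No

Ancestors of b0bc: {06e2, 43d8, 48fb, 9b76, a73c, ae85, b0bc, f201}.
b715 is not in that set, so it is not an ancestor of b0bc.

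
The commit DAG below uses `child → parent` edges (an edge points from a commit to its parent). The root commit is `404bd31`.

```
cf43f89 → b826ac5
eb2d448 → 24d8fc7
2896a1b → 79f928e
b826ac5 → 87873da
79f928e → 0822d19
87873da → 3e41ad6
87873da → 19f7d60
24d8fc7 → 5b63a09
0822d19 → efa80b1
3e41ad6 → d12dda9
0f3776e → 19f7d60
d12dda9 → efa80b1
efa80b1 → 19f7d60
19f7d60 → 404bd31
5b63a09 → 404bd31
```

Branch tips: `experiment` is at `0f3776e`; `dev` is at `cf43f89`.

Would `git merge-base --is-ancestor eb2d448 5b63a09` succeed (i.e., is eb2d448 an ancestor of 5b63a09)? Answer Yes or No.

No

Ancestors of 5b63a09: {404bd31, 5b63a09}.
eb2d448 is not in that set, so it is not an ancestor of 5b63a09.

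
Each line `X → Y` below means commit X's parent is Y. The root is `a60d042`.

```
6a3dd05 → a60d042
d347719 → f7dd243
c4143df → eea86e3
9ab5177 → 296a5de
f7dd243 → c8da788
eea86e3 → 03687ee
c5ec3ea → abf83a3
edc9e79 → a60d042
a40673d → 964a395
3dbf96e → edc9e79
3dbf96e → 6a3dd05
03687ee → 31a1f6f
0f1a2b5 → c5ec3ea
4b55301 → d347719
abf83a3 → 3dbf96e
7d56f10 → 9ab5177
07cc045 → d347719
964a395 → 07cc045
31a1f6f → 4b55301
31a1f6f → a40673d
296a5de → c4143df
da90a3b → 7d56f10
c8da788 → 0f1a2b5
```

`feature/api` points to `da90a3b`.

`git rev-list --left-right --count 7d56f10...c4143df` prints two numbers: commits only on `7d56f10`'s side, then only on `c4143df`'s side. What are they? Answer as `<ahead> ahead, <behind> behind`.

3 ahead, 0 behind

Reachable from 7d56f10: {03687ee, 07cc045, 0f1a2b5, 296a5de, 31a1f6f, 3dbf96e, 4b55301, 6a3dd05, 7d56f10, 964a395, 9ab5177, a40673d, a60d042, abf83a3, c4143df, c5ec3ea, c8da788, d347719, edc9e79, eea86e3, f7dd243}.
Reachable from c4143df: {03687ee, 07cc045, 0f1a2b5, 31a1f6f, 3dbf96e, 4b55301, 6a3dd05, 964a395, a40673d, a60d042, abf83a3, c4143df, c5ec3ea, c8da788, d347719, edc9e79, eea86e3, f7dd243}.
Only in 7d56f10's history (ahead): {296a5de, 7d56f10, 9ab5177} — 3.
Only in c4143df's history (behind): {} — 0.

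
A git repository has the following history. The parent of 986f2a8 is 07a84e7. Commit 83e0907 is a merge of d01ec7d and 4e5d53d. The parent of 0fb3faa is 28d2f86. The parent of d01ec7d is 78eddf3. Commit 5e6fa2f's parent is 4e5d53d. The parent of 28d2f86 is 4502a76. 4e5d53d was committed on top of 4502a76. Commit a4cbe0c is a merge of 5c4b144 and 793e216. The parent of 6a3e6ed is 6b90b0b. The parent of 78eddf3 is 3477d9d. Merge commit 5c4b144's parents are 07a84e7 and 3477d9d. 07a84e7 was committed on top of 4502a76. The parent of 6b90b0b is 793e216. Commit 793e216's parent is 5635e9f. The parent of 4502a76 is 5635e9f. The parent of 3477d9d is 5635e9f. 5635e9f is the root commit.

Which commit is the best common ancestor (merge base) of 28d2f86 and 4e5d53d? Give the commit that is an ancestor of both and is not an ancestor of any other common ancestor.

4502a76

Ancestors of 28d2f86: {28d2f86, 4502a76, 5635e9f}.
Ancestors of 4e5d53d: {4502a76, 4e5d53d, 5635e9f}.
Common ancestors: {4502a76, 5635e9f}.
Among these, 4502a76 is not an ancestor of any other common ancestor — it is the merge base.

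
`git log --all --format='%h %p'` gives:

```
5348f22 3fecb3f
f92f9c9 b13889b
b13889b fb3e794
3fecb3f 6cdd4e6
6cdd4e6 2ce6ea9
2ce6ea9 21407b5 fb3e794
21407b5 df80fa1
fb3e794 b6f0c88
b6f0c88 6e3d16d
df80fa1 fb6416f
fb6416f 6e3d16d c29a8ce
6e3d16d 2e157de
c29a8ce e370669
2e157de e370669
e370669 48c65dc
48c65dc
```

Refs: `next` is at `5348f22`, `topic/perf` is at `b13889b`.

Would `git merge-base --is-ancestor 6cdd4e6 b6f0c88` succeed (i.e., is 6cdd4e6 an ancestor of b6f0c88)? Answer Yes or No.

Ancestors of b6f0c88: {2e157de, 48c65dc, 6e3d16d, b6f0c88, e370669}.
6cdd4e6 is not in that set, so it is not an ancestor of b6f0c88.

No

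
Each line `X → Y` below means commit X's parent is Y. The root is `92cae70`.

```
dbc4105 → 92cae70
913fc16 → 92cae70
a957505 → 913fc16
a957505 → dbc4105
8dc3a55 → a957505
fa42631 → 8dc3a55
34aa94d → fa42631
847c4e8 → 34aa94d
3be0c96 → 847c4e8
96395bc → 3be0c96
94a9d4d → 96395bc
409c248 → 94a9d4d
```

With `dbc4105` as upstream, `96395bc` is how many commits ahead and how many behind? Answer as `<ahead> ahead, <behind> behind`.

8 ahead, 0 behind

Reachable from 96395bc: {34aa94d, 3be0c96, 847c4e8, 8dc3a55, 913fc16, 92cae70, 96395bc, a957505, dbc4105, fa42631}.
Reachable from dbc4105: {92cae70, dbc4105}.
Only in 96395bc's history (ahead): {34aa94d, 3be0c96, 847c4e8, 8dc3a55, 913fc16, 96395bc, a957505, fa42631} — 8.
Only in dbc4105's history (behind): {} — 0.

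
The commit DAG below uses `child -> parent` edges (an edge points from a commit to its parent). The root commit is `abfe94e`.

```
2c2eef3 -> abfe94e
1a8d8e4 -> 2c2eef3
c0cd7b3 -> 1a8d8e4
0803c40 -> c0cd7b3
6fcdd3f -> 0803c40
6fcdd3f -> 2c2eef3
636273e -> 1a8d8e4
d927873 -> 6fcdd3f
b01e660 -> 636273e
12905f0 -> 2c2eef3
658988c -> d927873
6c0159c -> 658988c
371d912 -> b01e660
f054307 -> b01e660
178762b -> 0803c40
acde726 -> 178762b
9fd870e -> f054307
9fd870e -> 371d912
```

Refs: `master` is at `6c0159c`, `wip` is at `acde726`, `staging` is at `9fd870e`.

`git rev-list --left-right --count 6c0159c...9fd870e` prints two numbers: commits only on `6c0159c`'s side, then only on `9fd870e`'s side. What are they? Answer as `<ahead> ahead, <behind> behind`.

Reachable from 6c0159c: {0803c40, 1a8d8e4, 2c2eef3, 658988c, 6c0159c, 6fcdd3f, abfe94e, c0cd7b3, d927873}.
Reachable from 9fd870e: {1a8d8e4, 2c2eef3, 371d912, 636273e, 9fd870e, abfe94e, b01e660, f054307}.
Only in 6c0159c's history (ahead): {0803c40, 658988c, 6c0159c, 6fcdd3f, c0cd7b3, d927873} — 6.
Only in 9fd870e's history (behind): {371d912, 636273e, 9fd870e, b01e660, f054307} — 5.

6 ahead, 5 behind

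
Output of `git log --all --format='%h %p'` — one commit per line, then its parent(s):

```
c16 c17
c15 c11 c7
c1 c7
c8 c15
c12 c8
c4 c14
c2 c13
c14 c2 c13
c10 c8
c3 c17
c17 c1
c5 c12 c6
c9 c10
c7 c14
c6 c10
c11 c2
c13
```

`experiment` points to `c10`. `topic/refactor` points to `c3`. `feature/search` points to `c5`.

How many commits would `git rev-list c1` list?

Walking parent pointers from c1: reachable set = {c1, c13, c14, c2, c7}.
That is 5 commits.

5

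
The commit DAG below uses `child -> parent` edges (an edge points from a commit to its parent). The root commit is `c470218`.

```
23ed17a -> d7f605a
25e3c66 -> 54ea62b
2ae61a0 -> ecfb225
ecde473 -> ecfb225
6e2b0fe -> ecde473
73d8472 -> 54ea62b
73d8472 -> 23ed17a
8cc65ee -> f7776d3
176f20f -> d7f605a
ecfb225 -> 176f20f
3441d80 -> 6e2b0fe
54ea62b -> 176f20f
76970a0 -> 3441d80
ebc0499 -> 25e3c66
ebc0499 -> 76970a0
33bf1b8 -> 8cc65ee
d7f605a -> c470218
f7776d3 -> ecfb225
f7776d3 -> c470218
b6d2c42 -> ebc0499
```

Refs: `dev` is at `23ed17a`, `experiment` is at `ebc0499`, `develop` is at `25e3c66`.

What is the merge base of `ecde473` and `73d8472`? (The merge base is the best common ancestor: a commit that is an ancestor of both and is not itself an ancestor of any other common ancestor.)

Ancestors of ecde473: {176f20f, c470218, d7f605a, ecde473, ecfb225}.
Ancestors of 73d8472: {176f20f, 23ed17a, 54ea62b, 73d8472, c470218, d7f605a}.
Common ancestors: {176f20f, c470218, d7f605a}.
Among these, 176f20f is not an ancestor of any other common ancestor — it is the merge base.

176f20f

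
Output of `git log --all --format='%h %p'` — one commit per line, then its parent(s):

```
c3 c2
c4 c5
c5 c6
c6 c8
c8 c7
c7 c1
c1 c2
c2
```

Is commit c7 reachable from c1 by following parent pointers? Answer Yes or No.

Ancestors of c1: {c1, c2}.
c7 is not in that set, so it is not an ancestor of c1.

No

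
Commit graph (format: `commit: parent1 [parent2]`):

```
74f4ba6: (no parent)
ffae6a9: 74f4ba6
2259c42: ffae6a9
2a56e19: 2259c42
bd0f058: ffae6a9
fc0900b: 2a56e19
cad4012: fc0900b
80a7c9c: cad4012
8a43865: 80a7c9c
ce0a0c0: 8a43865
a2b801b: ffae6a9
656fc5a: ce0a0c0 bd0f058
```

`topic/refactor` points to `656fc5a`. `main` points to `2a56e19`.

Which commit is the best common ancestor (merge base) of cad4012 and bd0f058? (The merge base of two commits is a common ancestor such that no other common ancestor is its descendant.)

ffae6a9

Ancestors of cad4012: {2259c42, 2a56e19, 74f4ba6, cad4012, fc0900b, ffae6a9}.
Ancestors of bd0f058: {74f4ba6, bd0f058, ffae6a9}.
Common ancestors: {74f4ba6, ffae6a9}.
Among these, ffae6a9 is not an ancestor of any other common ancestor — it is the merge base.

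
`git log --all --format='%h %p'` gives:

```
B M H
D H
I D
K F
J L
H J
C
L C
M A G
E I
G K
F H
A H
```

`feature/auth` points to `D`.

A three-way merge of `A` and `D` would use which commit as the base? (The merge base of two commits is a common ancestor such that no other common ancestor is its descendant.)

Ancestors of A: {A, C, H, J, L}.
Ancestors of D: {C, D, H, J, L}.
Common ancestors: {C, H, J, L}.
Among these, H is not an ancestor of any other common ancestor — it is the merge base.

H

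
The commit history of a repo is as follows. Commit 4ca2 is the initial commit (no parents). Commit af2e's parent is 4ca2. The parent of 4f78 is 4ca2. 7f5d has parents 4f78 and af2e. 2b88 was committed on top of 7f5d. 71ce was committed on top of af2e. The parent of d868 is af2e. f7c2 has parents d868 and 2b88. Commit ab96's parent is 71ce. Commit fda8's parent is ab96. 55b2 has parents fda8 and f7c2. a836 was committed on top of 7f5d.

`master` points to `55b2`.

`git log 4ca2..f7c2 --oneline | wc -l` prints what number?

6

Reachable from f7c2: {2b88, 4ca2, 4f78, 7f5d, af2e, d868, f7c2}.
Reachable from 4ca2: {4ca2}.
In f7c2's history but not 4ca2's: {2b88, 4f78, 7f5d, af2e, d868, f7c2} — 6 commits.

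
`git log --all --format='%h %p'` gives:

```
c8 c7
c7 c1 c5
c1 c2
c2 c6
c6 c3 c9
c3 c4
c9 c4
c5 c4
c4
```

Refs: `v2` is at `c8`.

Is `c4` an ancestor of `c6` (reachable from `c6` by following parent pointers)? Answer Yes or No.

Ancestors of c6 (commits reachable by following parents): {c3, c4, c6, c9}.
c4 is in that set, so it is an ancestor of c6.

Yes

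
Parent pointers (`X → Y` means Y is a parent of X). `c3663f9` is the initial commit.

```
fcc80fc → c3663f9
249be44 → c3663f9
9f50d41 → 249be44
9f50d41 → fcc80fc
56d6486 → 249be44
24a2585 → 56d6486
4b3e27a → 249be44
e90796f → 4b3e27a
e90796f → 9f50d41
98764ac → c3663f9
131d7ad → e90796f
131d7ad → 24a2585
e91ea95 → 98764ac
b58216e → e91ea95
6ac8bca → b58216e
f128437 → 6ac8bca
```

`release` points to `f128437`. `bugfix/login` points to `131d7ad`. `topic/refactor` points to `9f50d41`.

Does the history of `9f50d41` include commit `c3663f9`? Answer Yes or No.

Yes

Ancestors of 9f50d41 (commits reachable by following parents): {249be44, 9f50d41, c3663f9, fcc80fc}.
c3663f9 is in that set, so it is an ancestor of 9f50d41.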